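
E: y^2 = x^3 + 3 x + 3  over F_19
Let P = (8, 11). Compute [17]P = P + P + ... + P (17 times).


k = 17 = 10001_2 (binary, LSB first: 10001)
Double-and-add from P = (8, 11):
  bit 0 = 1: acc = O + (8, 11) = (8, 11)
  bit 1 = 0: acc unchanged = (8, 11)
  bit 2 = 0: acc unchanged = (8, 11)
  bit 3 = 0: acc unchanged = (8, 11)
  bit 4 = 1: acc = (8, 11) + (16, 9) = (1, 11)

17P = (1, 11)


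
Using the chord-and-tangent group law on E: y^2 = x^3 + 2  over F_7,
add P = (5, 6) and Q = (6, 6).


P != Q, so use the chord formula.
s = (y2 - y1) / (x2 - x1) = (0) / (1) mod 7 = 0
x3 = s^2 - x1 - x2 mod 7 = 0^2 - 5 - 6 = 3
y3 = s (x1 - x3) - y1 mod 7 = 0 * (5 - 3) - 6 = 1

P + Q = (3, 1)


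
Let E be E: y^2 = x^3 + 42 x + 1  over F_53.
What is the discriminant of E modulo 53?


4 a^3 + 27 b^2 = 4*42^3 + 27*1^2 = 296352 + 27 = 296379
Delta = -16 * (296379) = -4742064
Delta mod 53 = 5

Delta = 5 (mod 53)


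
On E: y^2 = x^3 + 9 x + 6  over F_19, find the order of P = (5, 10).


Compute successive multiples of P until we hit O:
  1P = (5, 10)
  2P = (16, 16)
  3P = (14, 11)
  4P = (4, 7)
  5P = (0, 5)
  6P = (15, 18)
  7P = (8, 18)
  8P = (11, 12)
  ... (continuing to 19P)
  19P = O

ord(P) = 19


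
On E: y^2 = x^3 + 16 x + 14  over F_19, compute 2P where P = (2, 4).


Doubling: s = (3 x1^2 + a) / (2 y1)
s = (3*2^2 + 16) / (2*4) mod 19 = 13
x3 = s^2 - 2 x1 mod 19 = 13^2 - 2*2 = 13
y3 = s (x1 - x3) - y1 mod 19 = 13 * (2 - 13) - 4 = 5

2P = (13, 5)


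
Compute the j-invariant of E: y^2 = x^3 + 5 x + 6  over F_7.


Delta = -16(4 a^3 + 27 b^2) mod 7 = 3
-1728 * (4 a)^3 = -1728 * (4*5)^3 mod 7 = 6
j = 6 * 3^(-1) mod 7 = 2

j = 2 (mod 7)


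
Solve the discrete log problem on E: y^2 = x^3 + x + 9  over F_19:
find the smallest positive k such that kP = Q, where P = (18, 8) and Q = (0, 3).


Enumerate multiples of P until we hit Q = (0, 3):
  1P = (18, 8)
  2P = (8, 4)
  3P = (0, 3)
Match found at i = 3.

k = 3


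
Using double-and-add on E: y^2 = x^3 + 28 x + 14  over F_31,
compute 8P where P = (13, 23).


k = 8 = 1000_2 (binary, LSB first: 0001)
Double-and-add from P = (13, 23):
  bit 0 = 0: acc unchanged = O
  bit 1 = 0: acc unchanged = O
  bit 2 = 0: acc unchanged = O
  bit 3 = 1: acc = O + (13, 8) = (13, 8)

8P = (13, 8)


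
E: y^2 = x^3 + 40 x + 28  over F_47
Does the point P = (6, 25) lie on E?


Check whether y^2 = x^3 + 40 x + 28 (mod 47) for (x, y) = (6, 25).
LHS: y^2 = 25^2 mod 47 = 14
RHS: x^3 + 40 x + 28 = 6^3 + 40*6 + 28 mod 47 = 14
LHS = RHS

Yes, on the curve


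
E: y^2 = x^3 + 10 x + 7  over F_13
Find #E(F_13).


For each x in F_13, count y with y^2 = x^3 + 10 x + 7 mod 13:
  x = 2: RHS = 9, y in [3, 10]  -> 2 point(s)
  x = 3: RHS = 12, y in [5, 8]  -> 2 point(s)
  x = 5: RHS = 0, y in [0]  -> 1 point(s)
  x = 6: RHS = 10, y in [6, 7]  -> 2 point(s)
  x = 7: RHS = 4, y in [2, 11]  -> 2 point(s)
  x = 8: RHS = 1, y in [1, 12]  -> 2 point(s)
  x = 12: RHS = 9, y in [3, 10]  -> 2 point(s)
Affine points: 13. Add the point at infinity: total = 14.

#E(F_13) = 14


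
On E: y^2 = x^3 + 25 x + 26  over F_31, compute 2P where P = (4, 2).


Doubling: s = (3 x1^2 + a) / (2 y1)
s = (3*4^2 + 25) / (2*2) mod 31 = 26
x3 = s^2 - 2 x1 mod 31 = 26^2 - 2*4 = 17
y3 = s (x1 - x3) - y1 mod 31 = 26 * (4 - 17) - 2 = 1

2P = (17, 1)


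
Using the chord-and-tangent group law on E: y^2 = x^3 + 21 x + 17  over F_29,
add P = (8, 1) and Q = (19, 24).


P != Q, so use the chord formula.
s = (y2 - y1) / (x2 - x1) = (23) / (11) mod 29 = 10
x3 = s^2 - x1 - x2 mod 29 = 10^2 - 8 - 19 = 15
y3 = s (x1 - x3) - y1 mod 29 = 10 * (8 - 15) - 1 = 16

P + Q = (15, 16)


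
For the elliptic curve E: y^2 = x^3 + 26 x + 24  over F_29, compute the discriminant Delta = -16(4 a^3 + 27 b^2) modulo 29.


4 a^3 + 27 b^2 = 4*26^3 + 27*24^2 = 70304 + 15552 = 85856
Delta = -16 * (85856) = -1373696
Delta mod 29 = 5

Delta = 5 (mod 29)


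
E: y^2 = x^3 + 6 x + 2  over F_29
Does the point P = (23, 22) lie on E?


Check whether y^2 = x^3 + 6 x + 2 (mod 29) for (x, y) = (23, 22).
LHS: y^2 = 22^2 mod 29 = 20
RHS: x^3 + 6 x + 2 = 23^3 + 6*23 + 2 mod 29 = 11
LHS != RHS

No, not on the curve


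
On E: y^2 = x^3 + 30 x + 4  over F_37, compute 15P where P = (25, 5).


k = 15 = 1111_2 (binary, LSB first: 1111)
Double-and-add from P = (25, 5):
  bit 0 = 1: acc = O + (25, 5) = (25, 5)
  bit 1 = 1: acc = (25, 5) + (8, 33) = (3, 11)
  bit 2 = 1: acc = (3, 11) + (21, 4) = (24, 28)
  bit 3 = 1: acc = (24, 28) + (36, 26) = (13, 1)

15P = (13, 1)


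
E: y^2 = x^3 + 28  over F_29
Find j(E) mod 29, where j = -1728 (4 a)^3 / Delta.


Delta = -16(4 a^3 + 27 b^2) mod 29 = 3
-1728 * (4 a)^3 = -1728 * (4*0)^3 mod 29 = 0
j = 0 * 3^(-1) mod 29 = 0

j = 0 (mod 29)


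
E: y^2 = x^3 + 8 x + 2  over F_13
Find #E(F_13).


For each x in F_13, count y with y^2 = x^3 + 8 x + 2 mod 13:
  x = 2: RHS = 0, y in [0]  -> 1 point(s)
  x = 3: RHS = 1, y in [1, 12]  -> 2 point(s)
  x = 9: RHS = 10, y in [6, 7]  -> 2 point(s)
  x = 10: RHS = 3, y in [4, 9]  -> 2 point(s)
  x = 11: RHS = 4, y in [2, 11]  -> 2 point(s)
Affine points: 9. Add the point at infinity: total = 10.

#E(F_13) = 10


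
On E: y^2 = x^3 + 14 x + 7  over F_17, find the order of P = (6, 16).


Compute successive multiples of P until we hit O:
  1P = (6, 16)
  2P = (3, 5)
  3P = (12, 13)
  4P = (12, 4)
  5P = (3, 12)
  6P = (6, 1)
  7P = O

ord(P) = 7


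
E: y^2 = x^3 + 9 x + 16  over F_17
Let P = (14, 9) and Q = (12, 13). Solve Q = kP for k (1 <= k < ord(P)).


Enumerate multiples of P until we hit Q = (12, 13):
  1P = (14, 9)
  2P = (10, 16)
  3P = (12, 13)
Match found at i = 3.

k = 3


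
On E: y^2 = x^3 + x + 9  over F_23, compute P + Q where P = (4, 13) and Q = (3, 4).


P != Q, so use the chord formula.
s = (y2 - y1) / (x2 - x1) = (14) / (22) mod 23 = 9
x3 = s^2 - x1 - x2 mod 23 = 9^2 - 4 - 3 = 5
y3 = s (x1 - x3) - y1 mod 23 = 9 * (4 - 5) - 13 = 1

P + Q = (5, 1)


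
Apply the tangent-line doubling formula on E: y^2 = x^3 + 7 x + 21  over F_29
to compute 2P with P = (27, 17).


Doubling: s = (3 x1^2 + a) / (2 y1)
s = (3*27^2 + 7) / (2*17) mod 29 = 27
x3 = s^2 - 2 x1 mod 29 = 27^2 - 2*27 = 8
y3 = s (x1 - x3) - y1 mod 29 = 27 * (27 - 8) - 17 = 3

2P = (8, 3)


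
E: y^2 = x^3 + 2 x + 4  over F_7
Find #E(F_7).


For each x in F_7, count y with y^2 = x^3 + 2 x + 4 mod 7:
  x = 0: RHS = 4, y in [2, 5]  -> 2 point(s)
  x = 1: RHS = 0, y in [0]  -> 1 point(s)
  x = 2: RHS = 2, y in [3, 4]  -> 2 point(s)
  x = 3: RHS = 2, y in [3, 4]  -> 2 point(s)
  x = 6: RHS = 1, y in [1, 6]  -> 2 point(s)
Affine points: 9. Add the point at infinity: total = 10.

#E(F_7) = 10


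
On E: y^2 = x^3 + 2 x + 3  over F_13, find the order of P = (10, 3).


Compute successive multiples of P until we hit O:
  1P = (10, 3)
  2P = (3, 7)
  3P = (12, 0)
  4P = (3, 6)
  5P = (10, 10)
  6P = O

ord(P) = 6


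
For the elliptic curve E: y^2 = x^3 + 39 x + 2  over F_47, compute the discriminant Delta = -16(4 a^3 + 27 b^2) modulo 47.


4 a^3 + 27 b^2 = 4*39^3 + 27*2^2 = 237276 + 108 = 237384
Delta = -16 * (237384) = -3798144
Delta mod 47 = 20

Delta = 20 (mod 47)


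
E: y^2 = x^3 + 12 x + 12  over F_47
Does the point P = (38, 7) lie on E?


Check whether y^2 = x^3 + 12 x + 12 (mod 47) for (x, y) = (38, 7).
LHS: y^2 = 7^2 mod 47 = 2
RHS: x^3 + 12 x + 12 = 38^3 + 12*38 + 12 mod 47 = 21
LHS != RHS

No, not on the curve


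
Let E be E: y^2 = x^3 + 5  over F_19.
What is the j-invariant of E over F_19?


Delta = -16(4 a^3 + 27 b^2) mod 19 = 11
-1728 * (4 a)^3 = -1728 * (4*0)^3 mod 19 = 0
j = 0 * 11^(-1) mod 19 = 0

j = 0 (mod 19)


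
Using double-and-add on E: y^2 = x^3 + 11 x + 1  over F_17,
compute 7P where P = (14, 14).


k = 7 = 111_2 (binary, LSB first: 111)
Double-and-add from P = (14, 14):
  bit 0 = 1: acc = O + (14, 14) = (14, 14)
  bit 1 = 1: acc = (14, 14) + (14, 3) = O
  bit 2 = 1: acc = O + (14, 14) = (14, 14)

7P = (14, 14)


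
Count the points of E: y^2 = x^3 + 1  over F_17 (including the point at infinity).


For each x in F_17, count y with y^2 = x^3 + 0 x + 1 mod 17:
  x = 0: RHS = 1, y in [1, 16]  -> 2 point(s)
  x = 1: RHS = 2, y in [6, 11]  -> 2 point(s)
  x = 2: RHS = 9, y in [3, 14]  -> 2 point(s)
  x = 6: RHS = 13, y in [8, 9]  -> 2 point(s)
  x = 7: RHS = 4, y in [2, 15]  -> 2 point(s)
  x = 9: RHS = 16, y in [4, 13]  -> 2 point(s)
  x = 10: RHS = 15, y in [7, 10]  -> 2 point(s)
  x = 14: RHS = 8, y in [5, 12]  -> 2 point(s)
  x = 16: RHS = 0, y in [0]  -> 1 point(s)
Affine points: 17. Add the point at infinity: total = 18.

#E(F_17) = 18


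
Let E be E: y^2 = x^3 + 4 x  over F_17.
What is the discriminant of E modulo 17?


4 a^3 + 27 b^2 = 4*4^3 + 27*0^2 = 256 + 0 = 256
Delta = -16 * (256) = -4096
Delta mod 17 = 1

Delta = 1 (mod 17)


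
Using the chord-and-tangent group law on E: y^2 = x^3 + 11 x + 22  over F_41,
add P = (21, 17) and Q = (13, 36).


P != Q, so use the chord formula.
s = (y2 - y1) / (x2 - x1) = (19) / (33) mod 41 = 13
x3 = s^2 - x1 - x2 mod 41 = 13^2 - 21 - 13 = 12
y3 = s (x1 - x3) - y1 mod 41 = 13 * (21 - 12) - 17 = 18

P + Q = (12, 18)


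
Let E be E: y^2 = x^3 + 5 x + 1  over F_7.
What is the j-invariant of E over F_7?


Delta = -16(4 a^3 + 27 b^2) mod 7 = 3
-1728 * (4 a)^3 = -1728 * (4*5)^3 mod 7 = 6
j = 6 * 3^(-1) mod 7 = 2

j = 2 (mod 7)


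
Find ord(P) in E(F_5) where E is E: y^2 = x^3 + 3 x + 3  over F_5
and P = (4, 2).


Compute successive multiples of P until we hit O:
  1P = (4, 2)
  2P = (3, 2)
  3P = (3, 3)
  4P = (4, 3)
  5P = O

ord(P) = 5


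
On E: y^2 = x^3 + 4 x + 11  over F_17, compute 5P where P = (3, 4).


k = 5 = 101_2 (binary, LSB first: 101)
Double-and-add from P = (3, 4):
  bit 0 = 1: acc = O + (3, 4) = (3, 4)
  bit 1 = 0: acc unchanged = (3, 4)
  bit 2 = 1: acc = (3, 4) + (12, 11) = (11, 3)

5P = (11, 3)


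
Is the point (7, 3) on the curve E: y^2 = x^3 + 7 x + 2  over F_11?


Check whether y^2 = x^3 + 7 x + 2 (mod 11) for (x, y) = (7, 3).
LHS: y^2 = 3^2 mod 11 = 9
RHS: x^3 + 7 x + 2 = 7^3 + 7*7 + 2 mod 11 = 9
LHS = RHS

Yes, on the curve


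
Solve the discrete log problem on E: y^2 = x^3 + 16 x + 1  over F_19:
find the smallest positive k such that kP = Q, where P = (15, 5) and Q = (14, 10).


Enumerate multiples of P until we hit Q = (14, 10):
  1P = (15, 5)
  2P = (14, 9)
  3P = (6, 16)
  4P = (7, 0)
  5P = (6, 3)
  6P = (14, 10)
Match found at i = 6.

k = 6


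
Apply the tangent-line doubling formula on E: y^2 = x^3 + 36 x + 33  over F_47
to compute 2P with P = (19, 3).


Doubling: s = (3 x1^2 + a) / (2 y1)
s = (3*19^2 + 36) / (2*3) mod 47 = 22
x3 = s^2 - 2 x1 mod 47 = 22^2 - 2*19 = 23
y3 = s (x1 - x3) - y1 mod 47 = 22 * (19 - 23) - 3 = 3

2P = (23, 3)


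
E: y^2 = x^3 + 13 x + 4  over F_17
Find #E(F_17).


For each x in F_17, count y with y^2 = x^3 + 13 x + 4 mod 17:
  x = 0: RHS = 4, y in [2, 15]  -> 2 point(s)
  x = 1: RHS = 1, y in [1, 16]  -> 2 point(s)
  x = 2: RHS = 4, y in [2, 15]  -> 2 point(s)
  x = 3: RHS = 2, y in [6, 11]  -> 2 point(s)
  x = 4: RHS = 1, y in [1, 16]  -> 2 point(s)
  x = 6: RHS = 9, y in [3, 14]  -> 2 point(s)
  x = 7: RHS = 13, y in [8, 9]  -> 2 point(s)
  x = 8: RHS = 8, y in [5, 12]  -> 2 point(s)
  x = 9: RHS = 0, y in [0]  -> 1 point(s)
  x = 11: RHS = 16, y in [4, 13]  -> 2 point(s)
  x = 12: RHS = 1, y in [1, 16]  -> 2 point(s)
  x = 15: RHS = 4, y in [2, 15]  -> 2 point(s)
Affine points: 23. Add the point at infinity: total = 24.

#E(F_17) = 24


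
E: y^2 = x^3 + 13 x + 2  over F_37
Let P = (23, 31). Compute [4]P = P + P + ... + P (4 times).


k = 4 = 100_2 (binary, LSB first: 001)
Double-and-add from P = (23, 31):
  bit 0 = 0: acc unchanged = O
  bit 1 = 0: acc unchanged = O
  bit 2 = 1: acc = O + (6, 0) = (6, 0)

4P = (6, 0)


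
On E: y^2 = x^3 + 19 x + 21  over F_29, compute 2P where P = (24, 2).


Doubling: s = (3 x1^2 + a) / (2 y1)
s = (3*24^2 + 19) / (2*2) mod 29 = 9
x3 = s^2 - 2 x1 mod 29 = 9^2 - 2*24 = 4
y3 = s (x1 - x3) - y1 mod 29 = 9 * (24 - 4) - 2 = 4

2P = (4, 4)


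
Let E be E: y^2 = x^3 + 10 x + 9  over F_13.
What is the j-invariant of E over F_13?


Delta = -16(4 a^3 + 27 b^2) mod 13 = 3
-1728 * (4 a)^3 = -1728 * (4*10)^3 mod 13 = 1
j = 1 * 3^(-1) mod 13 = 9

j = 9 (mod 13)


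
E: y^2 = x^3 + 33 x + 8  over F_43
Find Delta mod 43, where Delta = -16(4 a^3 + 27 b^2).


4 a^3 + 27 b^2 = 4*33^3 + 27*8^2 = 143748 + 1728 = 145476
Delta = -16 * (145476) = -2327616
Delta mod 43 = 17

Delta = 17 (mod 43)


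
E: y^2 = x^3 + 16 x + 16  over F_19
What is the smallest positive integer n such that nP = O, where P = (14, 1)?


Compute successive multiples of P until we hit O:
  1P = (14, 1)
  2P = (14, 18)
  3P = O

ord(P) = 3


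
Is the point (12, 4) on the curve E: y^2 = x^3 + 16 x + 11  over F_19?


Check whether y^2 = x^3 + 16 x + 11 (mod 19) for (x, y) = (12, 4).
LHS: y^2 = 4^2 mod 19 = 16
RHS: x^3 + 16 x + 11 = 12^3 + 16*12 + 11 mod 19 = 12
LHS != RHS

No, not on the curve


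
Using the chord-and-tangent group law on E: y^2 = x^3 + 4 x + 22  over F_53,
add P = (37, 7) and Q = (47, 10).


P != Q, so use the chord formula.
s = (y2 - y1) / (x2 - x1) = (3) / (10) mod 53 = 48
x3 = s^2 - x1 - x2 mod 53 = 48^2 - 37 - 47 = 47
y3 = s (x1 - x3) - y1 mod 53 = 48 * (37 - 47) - 7 = 43

P + Q = (47, 43)


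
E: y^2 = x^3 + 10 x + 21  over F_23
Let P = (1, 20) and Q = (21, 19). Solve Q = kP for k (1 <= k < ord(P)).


Enumerate multiples of P until we hit Q = (21, 19):
  1P = (1, 20)
  2P = (11, 17)
  3P = (15, 21)
  4P = (9, 9)
  5P = (21, 19)
Match found at i = 5.

k = 5


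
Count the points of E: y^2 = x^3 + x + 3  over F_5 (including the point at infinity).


For each x in F_5, count y with y^2 = x^3 + 1 x + 3 mod 5:
  x = 1: RHS = 0, y in [0]  -> 1 point(s)
  x = 4: RHS = 1, y in [1, 4]  -> 2 point(s)
Affine points: 3. Add the point at infinity: total = 4.

#E(F_5) = 4


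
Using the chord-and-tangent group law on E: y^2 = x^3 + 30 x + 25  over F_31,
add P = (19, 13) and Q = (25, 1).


P != Q, so use the chord formula.
s = (y2 - y1) / (x2 - x1) = (19) / (6) mod 31 = 29
x3 = s^2 - x1 - x2 mod 31 = 29^2 - 19 - 25 = 22
y3 = s (x1 - x3) - y1 mod 31 = 29 * (19 - 22) - 13 = 24

P + Q = (22, 24)


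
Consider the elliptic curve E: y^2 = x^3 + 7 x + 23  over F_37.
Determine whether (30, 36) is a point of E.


Check whether y^2 = x^3 + 7 x + 23 (mod 37) for (x, y) = (30, 36).
LHS: y^2 = 36^2 mod 37 = 1
RHS: x^3 + 7 x + 23 = 30^3 + 7*30 + 23 mod 37 = 1
LHS = RHS

Yes, on the curve


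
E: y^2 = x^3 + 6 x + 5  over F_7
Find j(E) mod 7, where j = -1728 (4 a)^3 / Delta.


Delta = -16(4 a^3 + 27 b^2) mod 7 = 2
-1728 * (4 a)^3 = -1728 * (4*6)^3 mod 7 = 6
j = 6 * 2^(-1) mod 7 = 3

j = 3 (mod 7)


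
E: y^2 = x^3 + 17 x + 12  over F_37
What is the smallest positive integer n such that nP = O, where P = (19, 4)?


Compute successive multiples of P until we hit O:
  1P = (19, 4)
  2P = (26, 14)
  3P = (25, 35)
  4P = (31, 8)
  5P = (20, 8)
  6P = (14, 16)
  7P = (29, 20)
  8P = (33, 18)
  ... (continuing to 46P)
  46P = O

ord(P) = 46


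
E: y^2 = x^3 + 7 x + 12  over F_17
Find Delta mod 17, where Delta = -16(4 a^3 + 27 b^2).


4 a^3 + 27 b^2 = 4*7^3 + 27*12^2 = 1372 + 3888 = 5260
Delta = -16 * (5260) = -84160
Delta mod 17 = 7

Delta = 7 (mod 17)


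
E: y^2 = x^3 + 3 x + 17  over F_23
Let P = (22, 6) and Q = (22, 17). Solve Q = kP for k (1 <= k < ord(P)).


Enumerate multiples of P until we hit Q = (22, 17):
  1P = (22, 6)
  2P = (8, 1)
  3P = (20, 21)
  4P = (20, 2)
  5P = (8, 22)
  6P = (22, 17)
Match found at i = 6.

k = 6


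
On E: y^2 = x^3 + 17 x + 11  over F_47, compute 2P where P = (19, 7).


Doubling: s = (3 x1^2 + a) / (2 y1)
s = (3*19^2 + 17) / (2*7) mod 47 = 45
x3 = s^2 - 2 x1 mod 47 = 45^2 - 2*19 = 13
y3 = s (x1 - x3) - y1 mod 47 = 45 * (19 - 13) - 7 = 28

2P = (13, 28)


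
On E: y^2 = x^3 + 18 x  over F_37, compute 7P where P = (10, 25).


k = 7 = 111_2 (binary, LSB first: 111)
Double-and-add from P = (10, 25):
  bit 0 = 1: acc = O + (10, 25) = (10, 25)
  bit 1 = 1: acc = (10, 25) + (33, 30) = (3, 28)
  bit 2 = 1: acc = (3, 28) + (34, 17) = (27, 2)

7P = (27, 2)


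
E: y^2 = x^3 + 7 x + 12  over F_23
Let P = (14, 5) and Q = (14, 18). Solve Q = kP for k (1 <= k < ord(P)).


Enumerate multiples of P until we hit Q = (14, 18):
  1P = (14, 5)
  2P = (22, 2)
  3P = (22, 21)
  4P = (14, 18)
Match found at i = 4.

k = 4


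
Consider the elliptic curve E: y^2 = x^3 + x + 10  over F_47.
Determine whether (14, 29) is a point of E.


Check whether y^2 = x^3 + 1 x + 10 (mod 47) for (x, y) = (14, 29).
LHS: y^2 = 29^2 mod 47 = 42
RHS: x^3 + 1 x + 10 = 14^3 + 1*14 + 10 mod 47 = 42
LHS = RHS

Yes, on the curve


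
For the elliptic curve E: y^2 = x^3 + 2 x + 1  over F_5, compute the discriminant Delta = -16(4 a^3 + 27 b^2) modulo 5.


4 a^3 + 27 b^2 = 4*2^3 + 27*1^2 = 32 + 27 = 59
Delta = -16 * (59) = -944
Delta mod 5 = 1

Delta = 1 (mod 5)


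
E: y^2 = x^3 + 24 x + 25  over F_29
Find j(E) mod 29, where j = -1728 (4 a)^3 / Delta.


Delta = -16(4 a^3 + 27 b^2) mod 29 = 15
-1728 * (4 a)^3 = -1728 * (4*24)^3 mod 29 = 19
j = 19 * 15^(-1) mod 29 = 9

j = 9 (mod 29)


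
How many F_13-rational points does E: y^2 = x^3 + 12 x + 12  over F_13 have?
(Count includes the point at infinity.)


For each x in F_13, count y with y^2 = x^3 + 12 x + 12 mod 13:
  x = 0: RHS = 12, y in [5, 8]  -> 2 point(s)
  x = 1: RHS = 12, y in [5, 8]  -> 2 point(s)
  x = 3: RHS = 10, y in [6, 7]  -> 2 point(s)
  x = 6: RHS = 1, y in [1, 12]  -> 2 point(s)
  x = 7: RHS = 10, y in [6, 7]  -> 2 point(s)
  x = 8: RHS = 9, y in [3, 10]  -> 2 point(s)
  x = 9: RHS = 4, y in [2, 11]  -> 2 point(s)
  x = 10: RHS = 1, y in [1, 12]  -> 2 point(s)
  x = 12: RHS = 12, y in [5, 8]  -> 2 point(s)
Affine points: 18. Add the point at infinity: total = 19.

#E(F_13) = 19


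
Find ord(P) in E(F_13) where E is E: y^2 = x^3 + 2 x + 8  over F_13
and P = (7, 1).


Compute successive multiples of P until we hit O:
  1P = (7, 1)
  2P = (8, 9)
  3P = (10, 1)
  4P = (9, 12)
  5P = (11, 3)
  6P = (5, 0)
  7P = (11, 10)
  8P = (9, 1)
  ... (continuing to 12P)
  12P = O

ord(P) = 12


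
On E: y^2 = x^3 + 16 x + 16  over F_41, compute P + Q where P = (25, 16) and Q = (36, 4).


P != Q, so use the chord formula.
s = (y2 - y1) / (x2 - x1) = (29) / (11) mod 41 = 25
x3 = s^2 - x1 - x2 mod 41 = 25^2 - 25 - 36 = 31
y3 = s (x1 - x3) - y1 mod 41 = 25 * (25 - 31) - 16 = 39

P + Q = (31, 39)


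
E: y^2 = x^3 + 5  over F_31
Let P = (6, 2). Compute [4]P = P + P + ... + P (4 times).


k = 4 = 100_2 (binary, LSB first: 001)
Double-and-add from P = (6, 2):
  bit 0 = 0: acc unchanged = O
  bit 1 = 0: acc unchanged = O
  bit 2 = 1: acc = O + (30, 29) = (30, 29)

4P = (30, 29)


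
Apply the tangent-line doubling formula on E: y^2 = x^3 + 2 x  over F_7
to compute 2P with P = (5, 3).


Doubling: s = (3 x1^2 + a) / (2 y1)
s = (3*5^2 + 2) / (2*3) mod 7 = 0
x3 = s^2 - 2 x1 mod 7 = 0^2 - 2*5 = 4
y3 = s (x1 - x3) - y1 mod 7 = 0 * (5 - 4) - 3 = 4

2P = (4, 4)


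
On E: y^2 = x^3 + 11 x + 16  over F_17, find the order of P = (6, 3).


Compute successive multiples of P until we hit O:
  1P = (6, 3)
  2P = (5, 14)
  3P = (8, 2)
  4P = (16, 2)
  5P = (3, 12)
  6P = (0, 13)
  7P = (10, 15)
  8P = (10, 2)
  ... (continuing to 15P)
  15P = O

ord(P) = 15


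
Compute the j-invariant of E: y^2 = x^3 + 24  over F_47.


Delta = -16(4 a^3 + 27 b^2) mod 47 = 33
-1728 * (4 a)^3 = -1728 * (4*0)^3 mod 47 = 0
j = 0 * 33^(-1) mod 47 = 0

j = 0 (mod 47)


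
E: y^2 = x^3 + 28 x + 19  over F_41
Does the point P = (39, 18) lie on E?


Check whether y^2 = x^3 + 28 x + 19 (mod 41) for (x, y) = (39, 18).
LHS: y^2 = 18^2 mod 41 = 37
RHS: x^3 + 28 x + 19 = 39^3 + 28*39 + 19 mod 41 = 37
LHS = RHS

Yes, on the curve


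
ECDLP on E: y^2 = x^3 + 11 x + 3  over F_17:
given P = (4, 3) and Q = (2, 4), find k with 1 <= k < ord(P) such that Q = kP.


Enumerate multiples of P until we hit Q = (2, 4):
  1P = (4, 3)
  2P = (7, 10)
  3P = (2, 13)
  4P = (2, 4)
Match found at i = 4.

k = 4


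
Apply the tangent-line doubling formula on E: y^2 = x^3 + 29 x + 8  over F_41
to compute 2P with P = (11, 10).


Doubling: s = (3 x1^2 + a) / (2 y1)
s = (3*11^2 + 29) / (2*10) mod 41 = 36
x3 = s^2 - 2 x1 mod 41 = 36^2 - 2*11 = 3
y3 = s (x1 - x3) - y1 mod 41 = 36 * (11 - 3) - 10 = 32

2P = (3, 32)


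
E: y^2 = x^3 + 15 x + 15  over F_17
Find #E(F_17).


For each x in F_17, count y with y^2 = x^3 + 15 x + 15 mod 17:
  x = 0: RHS = 15, y in [7, 10]  -> 2 point(s)
  x = 2: RHS = 2, y in [6, 11]  -> 2 point(s)
  x = 3: RHS = 2, y in [6, 11]  -> 2 point(s)
  x = 6: RHS = 15, y in [7, 10]  -> 2 point(s)
  x = 7: RHS = 4, y in [2, 15]  -> 2 point(s)
  x = 8: RHS = 1, y in [1, 16]  -> 2 point(s)
  x = 10: RHS = 9, y in [3, 14]  -> 2 point(s)
  x = 11: RHS = 15, y in [7, 10]  -> 2 point(s)
  x = 12: RHS = 2, y in [6, 11]  -> 2 point(s)
  x = 16: RHS = 16, y in [4, 13]  -> 2 point(s)
Affine points: 20. Add the point at infinity: total = 21.

#E(F_17) = 21


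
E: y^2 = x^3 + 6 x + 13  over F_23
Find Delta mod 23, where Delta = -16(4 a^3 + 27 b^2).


4 a^3 + 27 b^2 = 4*6^3 + 27*13^2 = 864 + 4563 = 5427
Delta = -16 * (5427) = -86832
Delta mod 23 = 16

Delta = 16 (mod 23)


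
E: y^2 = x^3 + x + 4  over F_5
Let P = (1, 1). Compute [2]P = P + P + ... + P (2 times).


k = 2 = 10_2 (binary, LSB first: 01)
Double-and-add from P = (1, 1):
  bit 0 = 0: acc unchanged = O
  bit 1 = 1: acc = O + (2, 2) = (2, 2)

2P = (2, 2)


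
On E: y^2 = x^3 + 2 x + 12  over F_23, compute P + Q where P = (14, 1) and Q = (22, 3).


P != Q, so use the chord formula.
s = (y2 - y1) / (x2 - x1) = (2) / (8) mod 23 = 6
x3 = s^2 - x1 - x2 mod 23 = 6^2 - 14 - 22 = 0
y3 = s (x1 - x3) - y1 mod 23 = 6 * (14 - 0) - 1 = 14

P + Q = (0, 14)


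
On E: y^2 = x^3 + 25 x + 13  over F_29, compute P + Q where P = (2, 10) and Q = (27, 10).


P != Q, so use the chord formula.
s = (y2 - y1) / (x2 - x1) = (0) / (25) mod 29 = 0
x3 = s^2 - x1 - x2 mod 29 = 0^2 - 2 - 27 = 0
y3 = s (x1 - x3) - y1 mod 29 = 0 * (2 - 0) - 10 = 19

P + Q = (0, 19)


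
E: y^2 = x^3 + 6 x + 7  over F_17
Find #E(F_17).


For each x in F_17, count y with y^2 = x^3 + 6 x + 7 mod 17:
  x = 3: RHS = 1, y in [1, 16]  -> 2 point(s)
  x = 5: RHS = 9, y in [3, 14]  -> 2 point(s)
  x = 6: RHS = 4, y in [2, 15]  -> 2 point(s)
  x = 7: RHS = 1, y in [1, 16]  -> 2 point(s)
  x = 9: RHS = 8, y in [5, 12]  -> 2 point(s)
  x = 10: RHS = 13, y in [8, 9]  -> 2 point(s)
  x = 13: RHS = 4, y in [2, 15]  -> 2 point(s)
  x = 14: RHS = 13, y in [8, 9]  -> 2 point(s)
  x = 15: RHS = 4, y in [2, 15]  -> 2 point(s)
  x = 16: RHS = 0, y in [0]  -> 1 point(s)
Affine points: 19. Add the point at infinity: total = 20.

#E(F_17) = 20


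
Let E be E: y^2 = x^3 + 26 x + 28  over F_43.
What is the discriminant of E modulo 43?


4 a^3 + 27 b^2 = 4*26^3 + 27*28^2 = 70304 + 21168 = 91472
Delta = -16 * (91472) = -1463552
Delta mod 43 = 39

Delta = 39 (mod 43)


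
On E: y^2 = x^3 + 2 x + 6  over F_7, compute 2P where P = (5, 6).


Doubling: s = (3 x1^2 + a) / (2 y1)
s = (3*5^2 + 2) / (2*6) mod 7 = 0
x3 = s^2 - 2 x1 mod 7 = 0^2 - 2*5 = 4
y3 = s (x1 - x3) - y1 mod 7 = 0 * (5 - 4) - 6 = 1

2P = (4, 1)


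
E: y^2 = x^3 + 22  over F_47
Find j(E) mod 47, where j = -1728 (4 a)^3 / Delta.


Delta = -16(4 a^3 + 27 b^2) mod 47 = 15
-1728 * (4 a)^3 = -1728 * (4*0)^3 mod 47 = 0
j = 0 * 15^(-1) mod 47 = 0

j = 0 (mod 47)


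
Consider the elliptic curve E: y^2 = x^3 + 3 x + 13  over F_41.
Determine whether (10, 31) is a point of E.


Check whether y^2 = x^3 + 3 x + 13 (mod 41) for (x, y) = (10, 31).
LHS: y^2 = 31^2 mod 41 = 18
RHS: x^3 + 3 x + 13 = 10^3 + 3*10 + 13 mod 41 = 18
LHS = RHS

Yes, on the curve


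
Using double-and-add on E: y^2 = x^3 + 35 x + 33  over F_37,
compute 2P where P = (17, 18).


k = 2 = 10_2 (binary, LSB first: 01)
Double-and-add from P = (17, 18):
  bit 0 = 0: acc unchanged = O
  bit 1 = 1: acc = O + (14, 14) = (14, 14)

2P = (14, 14)


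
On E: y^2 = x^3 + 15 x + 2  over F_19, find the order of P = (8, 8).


Compute successive multiples of P until we hit O:
  1P = (8, 8)
  2P = (14, 7)
  3P = (6, 17)
  4P = (11, 15)
  5P = (16, 5)
  6P = (18, 10)
  7P = (9, 7)
  8P = (3, 6)
  ... (continuing to 20P)
  20P = O

ord(P) = 20


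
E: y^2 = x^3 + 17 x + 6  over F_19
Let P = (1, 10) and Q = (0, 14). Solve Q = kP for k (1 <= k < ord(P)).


Enumerate multiples of P until we hit Q = (0, 14):
  1P = (1, 10)
  2P = (18, 11)
  3P = (5, 11)
  4P = (0, 14)
Match found at i = 4.

k = 4


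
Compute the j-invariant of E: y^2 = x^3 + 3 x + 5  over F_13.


Delta = -16(4 a^3 + 27 b^2) mod 13 = 4
-1728 * (4 a)^3 = -1728 * (4*3)^3 mod 13 = 12
j = 12 * 4^(-1) mod 13 = 3

j = 3 (mod 13)


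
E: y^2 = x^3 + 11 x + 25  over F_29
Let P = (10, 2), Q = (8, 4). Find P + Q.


P != Q, so use the chord formula.
s = (y2 - y1) / (x2 - x1) = (2) / (27) mod 29 = 28
x3 = s^2 - x1 - x2 mod 29 = 28^2 - 10 - 8 = 12
y3 = s (x1 - x3) - y1 mod 29 = 28 * (10 - 12) - 2 = 0

P + Q = (12, 0)


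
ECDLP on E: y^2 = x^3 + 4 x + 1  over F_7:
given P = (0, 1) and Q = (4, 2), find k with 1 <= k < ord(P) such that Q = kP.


Enumerate multiples of P until we hit Q = (4, 2):
  1P = (0, 1)
  2P = (4, 5)
  3P = (4, 2)
Match found at i = 3.

k = 3


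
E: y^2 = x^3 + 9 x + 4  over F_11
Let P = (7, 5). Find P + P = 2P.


Doubling: s = (3 x1^2 + a) / (2 y1)
s = (3*7^2 + 9) / (2*5) mod 11 = 9
x3 = s^2 - 2 x1 mod 11 = 9^2 - 2*7 = 1
y3 = s (x1 - x3) - y1 mod 11 = 9 * (7 - 1) - 5 = 5

2P = (1, 5)


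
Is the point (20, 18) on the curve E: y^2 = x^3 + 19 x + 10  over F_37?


Check whether y^2 = x^3 + 19 x + 10 (mod 37) for (x, y) = (20, 18).
LHS: y^2 = 18^2 mod 37 = 28
RHS: x^3 + 19 x + 10 = 20^3 + 19*20 + 10 mod 37 = 28
LHS = RHS

Yes, on the curve


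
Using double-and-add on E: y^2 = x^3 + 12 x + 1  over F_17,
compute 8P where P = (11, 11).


k = 8 = 1000_2 (binary, LSB first: 0001)
Double-and-add from P = (11, 11):
  bit 0 = 0: acc unchanged = O
  bit 1 = 0: acc unchanged = O
  bit 2 = 0: acc unchanged = O
  bit 3 = 1: acc = O + (6, 0) = (6, 0)

8P = (6, 0)


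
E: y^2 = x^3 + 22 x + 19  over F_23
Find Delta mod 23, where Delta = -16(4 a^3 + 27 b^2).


4 a^3 + 27 b^2 = 4*22^3 + 27*19^2 = 42592 + 9747 = 52339
Delta = -16 * (52339) = -837424
Delta mod 23 = 6

Delta = 6 (mod 23)


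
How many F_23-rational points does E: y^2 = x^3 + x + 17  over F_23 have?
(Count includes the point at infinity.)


For each x in F_23, count y with y^2 = x^3 + 1 x + 17 mod 23:
  x = 2: RHS = 4, y in [2, 21]  -> 2 point(s)
  x = 3: RHS = 1, y in [1, 22]  -> 2 point(s)
  x = 4: RHS = 16, y in [4, 19]  -> 2 point(s)
  x = 5: RHS = 9, y in [3, 20]  -> 2 point(s)
  x = 6: RHS = 9, y in [3, 20]  -> 2 point(s)
  x = 8: RHS = 8, y in [10, 13]  -> 2 point(s)
  x = 11: RHS = 2, y in [5, 18]  -> 2 point(s)
  x = 12: RHS = 9, y in [3, 20]  -> 2 point(s)
  x = 15: RHS = 3, y in [7, 16]  -> 2 point(s)
  x = 16: RHS = 12, y in [9, 14]  -> 2 point(s)
  x = 17: RHS = 2, y in [5, 18]  -> 2 point(s)
  x = 18: RHS = 2, y in [5, 18]  -> 2 point(s)
  x = 19: RHS = 18, y in [8, 15]  -> 2 point(s)
Affine points: 26. Add the point at infinity: total = 27.

#E(F_23) = 27


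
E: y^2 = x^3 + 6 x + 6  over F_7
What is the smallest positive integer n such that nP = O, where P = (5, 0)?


Compute successive multiples of P until we hit O:
  1P = (5, 0)
  2P = O

ord(P) = 2


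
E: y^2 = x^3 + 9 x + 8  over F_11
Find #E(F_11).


For each x in F_11, count y with y^2 = x^3 + 9 x + 8 mod 11:
  x = 2: RHS = 1, y in [1, 10]  -> 2 point(s)
  x = 4: RHS = 9, y in [3, 8]  -> 2 point(s)
  x = 6: RHS = 3, y in [5, 6]  -> 2 point(s)
  x = 8: RHS = 9, y in [3, 8]  -> 2 point(s)
  x = 9: RHS = 4, y in [2, 9]  -> 2 point(s)
  x = 10: RHS = 9, y in [3, 8]  -> 2 point(s)
Affine points: 12. Add the point at infinity: total = 13.

#E(F_11) = 13


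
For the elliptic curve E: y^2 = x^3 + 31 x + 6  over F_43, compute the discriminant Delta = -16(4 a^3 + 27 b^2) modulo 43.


4 a^3 + 27 b^2 = 4*31^3 + 27*6^2 = 119164 + 972 = 120136
Delta = -16 * (120136) = -1922176
Delta mod 43 = 10

Delta = 10 (mod 43)


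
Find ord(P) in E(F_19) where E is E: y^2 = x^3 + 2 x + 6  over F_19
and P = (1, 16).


Compute successive multiples of P until we hit O:
  1P = (1, 16)
  2P = (14, 17)
  3P = (13, 5)
  4P = (16, 12)
  5P = (3, 1)
  6P = (0, 5)
  7P = (6, 5)
  8P = (10, 0)
  ... (continuing to 16P)
  16P = O

ord(P) = 16


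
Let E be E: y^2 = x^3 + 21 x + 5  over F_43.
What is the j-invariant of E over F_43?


Delta = -16(4 a^3 + 27 b^2) mod 43 = 1
-1728 * (4 a)^3 = -1728 * (4*21)^3 mod 43 = 21
j = 21 * 1^(-1) mod 43 = 21

j = 21 (mod 43)


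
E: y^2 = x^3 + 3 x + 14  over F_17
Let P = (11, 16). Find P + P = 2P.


Doubling: s = (3 x1^2 + a) / (2 y1)
s = (3*11^2 + 3) / (2*16) mod 17 = 4
x3 = s^2 - 2 x1 mod 17 = 4^2 - 2*11 = 11
y3 = s (x1 - x3) - y1 mod 17 = 4 * (11 - 11) - 16 = 1

2P = (11, 1)


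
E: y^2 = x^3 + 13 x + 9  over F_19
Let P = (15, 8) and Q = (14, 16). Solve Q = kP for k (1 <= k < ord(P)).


Enumerate multiples of P until we hit Q = (14, 16):
  1P = (15, 8)
  2P = (14, 16)
Match found at i = 2.

k = 2


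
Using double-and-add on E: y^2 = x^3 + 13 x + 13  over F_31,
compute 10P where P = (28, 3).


k = 10 = 1010_2 (binary, LSB first: 0101)
Double-and-add from P = (28, 3):
  bit 0 = 0: acc unchanged = O
  bit 1 = 1: acc = O + (16, 15) = (16, 15)
  bit 2 = 0: acc unchanged = (16, 15)
  bit 3 = 1: acc = (16, 15) + (6, 20) = (17, 1)

10P = (17, 1)


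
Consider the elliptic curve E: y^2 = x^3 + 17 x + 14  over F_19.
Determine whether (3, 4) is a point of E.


Check whether y^2 = x^3 + 17 x + 14 (mod 19) for (x, y) = (3, 4).
LHS: y^2 = 4^2 mod 19 = 16
RHS: x^3 + 17 x + 14 = 3^3 + 17*3 + 14 mod 19 = 16
LHS = RHS

Yes, on the curve


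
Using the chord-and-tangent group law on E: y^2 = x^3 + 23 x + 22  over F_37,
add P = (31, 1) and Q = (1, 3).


P != Q, so use the chord formula.
s = (y2 - y1) / (x2 - x1) = (2) / (7) mod 37 = 32
x3 = s^2 - x1 - x2 mod 37 = 32^2 - 31 - 1 = 30
y3 = s (x1 - x3) - y1 mod 37 = 32 * (31 - 30) - 1 = 31

P + Q = (30, 31)


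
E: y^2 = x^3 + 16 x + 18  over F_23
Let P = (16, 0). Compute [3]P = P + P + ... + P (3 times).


k = 3 = 11_2 (binary, LSB first: 11)
Double-and-add from P = (16, 0):
  bit 0 = 1: acc = O + (16, 0) = (16, 0)
  bit 1 = 1: acc = (16, 0) + O = (16, 0)

3P = (16, 0)


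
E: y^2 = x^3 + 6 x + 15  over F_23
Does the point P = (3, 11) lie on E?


Check whether y^2 = x^3 + 6 x + 15 (mod 23) for (x, y) = (3, 11).
LHS: y^2 = 11^2 mod 23 = 6
RHS: x^3 + 6 x + 15 = 3^3 + 6*3 + 15 mod 23 = 14
LHS != RHS

No, not on the curve


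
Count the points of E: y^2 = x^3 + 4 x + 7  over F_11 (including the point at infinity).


For each x in F_11, count y with y^2 = x^3 + 4 x + 7 mod 11:
  x = 1: RHS = 1, y in [1, 10]  -> 2 point(s)
  x = 2: RHS = 1, y in [1, 10]  -> 2 point(s)
  x = 5: RHS = 9, y in [3, 8]  -> 2 point(s)
  x = 6: RHS = 5, y in [4, 7]  -> 2 point(s)
  x = 7: RHS = 4, y in [2, 9]  -> 2 point(s)
  x = 8: RHS = 1, y in [1, 10]  -> 2 point(s)
Affine points: 12. Add the point at infinity: total = 13.

#E(F_11) = 13


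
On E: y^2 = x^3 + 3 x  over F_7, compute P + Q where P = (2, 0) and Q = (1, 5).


P != Q, so use the chord formula.
s = (y2 - y1) / (x2 - x1) = (5) / (6) mod 7 = 2
x3 = s^2 - x1 - x2 mod 7 = 2^2 - 2 - 1 = 1
y3 = s (x1 - x3) - y1 mod 7 = 2 * (2 - 1) - 0 = 2

P + Q = (1, 2)


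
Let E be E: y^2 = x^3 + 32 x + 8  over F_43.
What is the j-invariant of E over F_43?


Delta = -16(4 a^3 + 27 b^2) mod 43 = 2
-1728 * (4 a)^3 = -1728 * (4*32)^3 mod 43 = 8
j = 8 * 2^(-1) mod 43 = 4

j = 4 (mod 43)


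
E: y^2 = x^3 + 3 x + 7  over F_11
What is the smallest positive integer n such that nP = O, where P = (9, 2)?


Compute successive multiples of P until we hit O:
  1P = (9, 2)
  2P = (5, 2)
  3P = (8, 9)
  4P = (10, 5)
  5P = (1, 0)
  6P = (10, 6)
  7P = (8, 2)
  8P = (5, 9)
  ... (continuing to 10P)
  10P = O

ord(P) = 10


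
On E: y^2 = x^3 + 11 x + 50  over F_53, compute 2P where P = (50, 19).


Doubling: s = (3 x1^2 + a) / (2 y1)
s = (3*50^2 + 11) / (2*19) mod 53 = 1
x3 = s^2 - 2 x1 mod 53 = 1^2 - 2*50 = 7
y3 = s (x1 - x3) - y1 mod 53 = 1 * (50 - 7) - 19 = 24

2P = (7, 24)


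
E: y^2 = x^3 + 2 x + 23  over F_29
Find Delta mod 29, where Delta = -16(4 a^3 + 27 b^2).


4 a^3 + 27 b^2 = 4*2^3 + 27*23^2 = 32 + 14283 = 14315
Delta = -16 * (14315) = -229040
Delta mod 29 = 2

Delta = 2 (mod 29)


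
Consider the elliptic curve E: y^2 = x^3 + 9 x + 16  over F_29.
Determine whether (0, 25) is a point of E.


Check whether y^2 = x^3 + 9 x + 16 (mod 29) for (x, y) = (0, 25).
LHS: y^2 = 25^2 mod 29 = 16
RHS: x^3 + 9 x + 16 = 0^3 + 9*0 + 16 mod 29 = 16
LHS = RHS

Yes, on the curve


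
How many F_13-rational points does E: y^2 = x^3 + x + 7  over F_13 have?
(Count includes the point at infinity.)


For each x in F_13, count y with y^2 = x^3 + 1 x + 7 mod 13:
  x = 1: RHS = 9, y in [3, 10]  -> 2 point(s)
  x = 2: RHS = 4, y in [2, 11]  -> 2 point(s)
  x = 4: RHS = 10, y in [6, 7]  -> 2 point(s)
  x = 9: RHS = 4, y in [2, 11]  -> 2 point(s)
  x = 10: RHS = 3, y in [4, 9]  -> 2 point(s)
  x = 11: RHS = 10, y in [6, 7]  -> 2 point(s)
Affine points: 12. Add the point at infinity: total = 13.

#E(F_13) = 13


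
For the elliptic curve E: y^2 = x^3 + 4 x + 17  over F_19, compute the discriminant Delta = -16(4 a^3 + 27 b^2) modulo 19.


4 a^3 + 27 b^2 = 4*4^3 + 27*17^2 = 256 + 7803 = 8059
Delta = -16 * (8059) = -128944
Delta mod 19 = 9

Delta = 9 (mod 19)


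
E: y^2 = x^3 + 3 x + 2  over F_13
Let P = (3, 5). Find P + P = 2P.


Doubling: s = (3 x1^2 + a) / (2 y1)
s = (3*3^2 + 3) / (2*5) mod 13 = 3
x3 = s^2 - 2 x1 mod 13 = 3^2 - 2*3 = 3
y3 = s (x1 - x3) - y1 mod 13 = 3 * (3 - 3) - 5 = 8

2P = (3, 8)


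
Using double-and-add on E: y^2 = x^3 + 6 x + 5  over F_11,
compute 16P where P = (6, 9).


k = 16 = 10000_2 (binary, LSB first: 00001)
Double-and-add from P = (6, 9):
  bit 0 = 0: acc unchanged = O
  bit 1 = 0: acc unchanged = O
  bit 2 = 0: acc unchanged = O
  bit 3 = 0: acc unchanged = O
  bit 4 = 1: acc = O + (6, 2) = (6, 2)

16P = (6, 2)


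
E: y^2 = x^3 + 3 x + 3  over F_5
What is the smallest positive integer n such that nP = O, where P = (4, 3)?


Compute successive multiples of P until we hit O:
  1P = (4, 3)
  2P = (3, 3)
  3P = (3, 2)
  4P = (4, 2)
  5P = O

ord(P) = 5


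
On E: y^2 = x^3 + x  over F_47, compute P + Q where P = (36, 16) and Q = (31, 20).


P != Q, so use the chord formula.
s = (y2 - y1) / (x2 - x1) = (4) / (42) mod 47 = 18
x3 = s^2 - x1 - x2 mod 47 = 18^2 - 36 - 31 = 22
y3 = s (x1 - x3) - y1 mod 47 = 18 * (36 - 22) - 16 = 1

P + Q = (22, 1)


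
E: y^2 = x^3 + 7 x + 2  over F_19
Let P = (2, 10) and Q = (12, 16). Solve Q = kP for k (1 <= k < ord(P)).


Enumerate multiples of P until we hit Q = (12, 16):
  1P = (2, 10)
  2P = (15, 9)
  3P = (11, 17)
  4P = (12, 16)
Match found at i = 4.

k = 4


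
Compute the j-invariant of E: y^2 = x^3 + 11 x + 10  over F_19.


Delta = -16(4 a^3 + 27 b^2) mod 19 = 18
-1728 * (4 a)^3 = -1728 * (4*11)^3 mod 19 = 7
j = 7 * 18^(-1) mod 19 = 12

j = 12 (mod 19)


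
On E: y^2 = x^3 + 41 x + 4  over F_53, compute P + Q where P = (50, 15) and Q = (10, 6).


P != Q, so use the chord formula.
s = (y2 - y1) / (x2 - x1) = (44) / (13) mod 53 = 36
x3 = s^2 - x1 - x2 mod 53 = 36^2 - 50 - 10 = 17
y3 = s (x1 - x3) - y1 mod 53 = 36 * (50 - 17) - 15 = 7

P + Q = (17, 7)


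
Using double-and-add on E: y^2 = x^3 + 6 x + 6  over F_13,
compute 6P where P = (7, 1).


k = 6 = 110_2 (binary, LSB first: 011)
Double-and-add from P = (7, 1):
  bit 0 = 0: acc unchanged = O
  bit 1 = 1: acc = O + (11, 5) = (11, 5)
  bit 2 = 1: acc = (11, 5) + (1, 0) = (11, 8)

6P = (11, 8)


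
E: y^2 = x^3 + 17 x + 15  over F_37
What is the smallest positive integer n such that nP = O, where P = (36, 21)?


Compute successive multiples of P until we hit O:
  1P = (36, 21)
  2P = (18, 14)
  3P = (31, 20)
  4P = (10, 36)
  5P = (32, 8)
  6P = (5, 15)
  7P = (34, 14)
  8P = (7, 25)
  ... (continuing to 24P)
  24P = O

ord(P) = 24


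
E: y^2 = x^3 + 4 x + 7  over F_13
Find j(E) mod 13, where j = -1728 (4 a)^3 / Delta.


Delta = -16(4 a^3 + 27 b^2) mod 13 = 8
-1728 * (4 a)^3 = -1728 * (4*4)^3 mod 13 = 1
j = 1 * 8^(-1) mod 13 = 5

j = 5 (mod 13)


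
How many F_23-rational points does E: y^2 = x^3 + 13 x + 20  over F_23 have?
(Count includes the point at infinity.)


For each x in F_23, count y with y^2 = x^3 + 13 x + 20 mod 23:
  x = 2: RHS = 8, y in [10, 13]  -> 2 point(s)
  x = 5: RHS = 3, y in [7, 16]  -> 2 point(s)
  x = 10: RHS = 0, y in [0]  -> 1 point(s)
  x = 12: RHS = 18, y in [8, 15]  -> 2 point(s)
  x = 14: RHS = 2, y in [5, 18]  -> 2 point(s)
  x = 15: RHS = 2, y in [5, 18]  -> 2 point(s)
  x = 16: RHS = 0, y in [0]  -> 1 point(s)
  x = 17: RHS = 2, y in [5, 18]  -> 2 point(s)
  x = 20: RHS = 0, y in [0]  -> 1 point(s)
  x = 21: RHS = 9, y in [3, 20]  -> 2 point(s)
  x = 22: RHS = 6, y in [11, 12]  -> 2 point(s)
Affine points: 19. Add the point at infinity: total = 20.

#E(F_23) = 20


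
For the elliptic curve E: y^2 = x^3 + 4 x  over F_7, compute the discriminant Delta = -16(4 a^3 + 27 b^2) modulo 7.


4 a^3 + 27 b^2 = 4*4^3 + 27*0^2 = 256 + 0 = 256
Delta = -16 * (256) = -4096
Delta mod 7 = 6

Delta = 6 (mod 7)


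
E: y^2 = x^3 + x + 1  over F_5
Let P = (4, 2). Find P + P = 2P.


Doubling: s = (3 x1^2 + a) / (2 y1)
s = (3*4^2 + 1) / (2*2) mod 5 = 1
x3 = s^2 - 2 x1 mod 5 = 1^2 - 2*4 = 3
y3 = s (x1 - x3) - y1 mod 5 = 1 * (4 - 3) - 2 = 4

2P = (3, 4)


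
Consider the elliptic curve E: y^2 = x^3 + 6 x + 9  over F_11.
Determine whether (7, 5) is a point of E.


Check whether y^2 = x^3 + 6 x + 9 (mod 11) for (x, y) = (7, 5).
LHS: y^2 = 5^2 mod 11 = 3
RHS: x^3 + 6 x + 9 = 7^3 + 6*7 + 9 mod 11 = 9
LHS != RHS

No, not on the curve


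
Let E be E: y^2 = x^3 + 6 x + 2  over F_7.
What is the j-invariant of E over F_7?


Delta = -16(4 a^3 + 27 b^2) mod 7 = 2
-1728 * (4 a)^3 = -1728 * (4*6)^3 mod 7 = 6
j = 6 * 2^(-1) mod 7 = 3

j = 3 (mod 7)


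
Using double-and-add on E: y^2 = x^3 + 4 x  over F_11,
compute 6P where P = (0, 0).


k = 6 = 110_2 (binary, LSB first: 011)
Double-and-add from P = (0, 0):
  bit 0 = 0: acc unchanged = O
  bit 1 = 1: acc = O + O = O
  bit 2 = 1: acc = O + O = O

6P = O


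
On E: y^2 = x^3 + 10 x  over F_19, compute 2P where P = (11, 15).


Doubling: s = (3 x1^2 + a) / (2 y1)
s = (3*11^2 + 10) / (2*15) mod 19 = 8
x3 = s^2 - 2 x1 mod 19 = 8^2 - 2*11 = 4
y3 = s (x1 - x3) - y1 mod 19 = 8 * (11 - 4) - 15 = 3

2P = (4, 3)


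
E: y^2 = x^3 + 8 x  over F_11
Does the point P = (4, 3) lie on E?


Check whether y^2 = x^3 + 8 x + 0 (mod 11) for (x, y) = (4, 3).
LHS: y^2 = 3^2 mod 11 = 9
RHS: x^3 + 8 x + 0 = 4^3 + 8*4 + 0 mod 11 = 8
LHS != RHS

No, not on the curve


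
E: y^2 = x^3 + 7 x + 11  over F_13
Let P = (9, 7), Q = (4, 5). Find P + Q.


P != Q, so use the chord formula.
s = (y2 - y1) / (x2 - x1) = (11) / (8) mod 13 = 3
x3 = s^2 - x1 - x2 mod 13 = 3^2 - 9 - 4 = 9
y3 = s (x1 - x3) - y1 mod 13 = 3 * (9 - 9) - 7 = 6

P + Q = (9, 6)


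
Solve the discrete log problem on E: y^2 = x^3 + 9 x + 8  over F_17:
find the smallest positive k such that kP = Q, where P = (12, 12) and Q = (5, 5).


Enumerate multiples of P until we hit Q = (5, 5):
  1P = (12, 12)
  2P = (1, 1)
  3P = (5, 12)
  4P = (0, 5)
  5P = (9, 11)
  6P = (15, 4)
  7P = (16, 10)
  8P = (2, 0)
  9P = (16, 7)
  10P = (15, 13)
  11P = (9, 6)
  12P = (0, 12)
  13P = (5, 5)
Match found at i = 13.

k = 13


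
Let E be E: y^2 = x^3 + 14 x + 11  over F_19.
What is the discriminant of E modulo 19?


4 a^3 + 27 b^2 = 4*14^3 + 27*11^2 = 10976 + 3267 = 14243
Delta = -16 * (14243) = -227888
Delta mod 19 = 17

Delta = 17 (mod 19)
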